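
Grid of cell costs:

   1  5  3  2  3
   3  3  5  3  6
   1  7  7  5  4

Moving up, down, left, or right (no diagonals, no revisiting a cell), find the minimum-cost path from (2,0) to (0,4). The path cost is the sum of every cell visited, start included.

18

Take [2,0] → [1,0] → [0,0] → [0,1] → [0,2] → [0,3] → [0,4] for a total of 1 + 3 + 1 + 5 + 3 + 2 + 3 = 18.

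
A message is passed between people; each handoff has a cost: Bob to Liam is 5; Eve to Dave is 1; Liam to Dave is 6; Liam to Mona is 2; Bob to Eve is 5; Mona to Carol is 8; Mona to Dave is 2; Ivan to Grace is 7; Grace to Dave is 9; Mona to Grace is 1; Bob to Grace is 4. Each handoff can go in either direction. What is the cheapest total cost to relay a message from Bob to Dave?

6

A few of the Bob→Dave routes:
Bob-Eve-Dave: 5 + 1 = 6
Bob-Grace-Mona-Dave: 4 + 1 + 2 = 7
Bob-Liam-Mona-Dave: 5 + 2 + 2 = 9
Shortest: 6.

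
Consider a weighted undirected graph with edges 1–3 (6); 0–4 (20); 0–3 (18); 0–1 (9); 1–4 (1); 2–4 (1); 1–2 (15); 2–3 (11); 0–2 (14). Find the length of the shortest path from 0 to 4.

Some routes from 0 to 4:
0-3-1-4: 18 + 6 + 1 = 25
0-1-2-4: 9 + 15 + 1 = 25
0-1-3-2-4: 9 + 6 + 11 + 1 = 27
0-2-4: 14 + 1 = 15
0-1-4: 9 + 1 = 10
0-4: 20
Best route has total 10.

10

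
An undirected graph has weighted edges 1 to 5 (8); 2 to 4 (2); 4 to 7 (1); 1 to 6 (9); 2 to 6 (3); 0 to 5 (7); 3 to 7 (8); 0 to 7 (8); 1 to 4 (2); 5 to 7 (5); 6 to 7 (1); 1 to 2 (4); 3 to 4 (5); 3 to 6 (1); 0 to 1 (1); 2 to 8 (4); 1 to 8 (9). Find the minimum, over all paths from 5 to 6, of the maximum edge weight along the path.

Some routes from 5 to 6:
5 - 7 - 4 - 1 - 2 - 6: max(5, 1, 2, 4, 3) = 5
5 - 0 - 1 - 4 - 7 - 6: max(7, 1, 2, 1, 1) = 7
5 - 7 - 4 - 3 - 6: max(5, 1, 5, 1) = 5
5 - 7 - 6: max(5, 1) = 5
5 - 7 - 4 - 2 - 6: max(5, 1, 2, 3) = 5
The minimum achievable maximum is 5.

5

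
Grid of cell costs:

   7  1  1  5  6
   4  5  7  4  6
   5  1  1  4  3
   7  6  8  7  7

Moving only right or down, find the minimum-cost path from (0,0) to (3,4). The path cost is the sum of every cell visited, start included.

Best path: (0,0) (0,1) (1,1) (2,1) (2,2) (2,3) (2,4) (3,4)
Cost: 7 + 1 + 5 + 1 + 1 + 4 + 3 + 7 = 29
For comparison, the top-then-right route costs 36.

29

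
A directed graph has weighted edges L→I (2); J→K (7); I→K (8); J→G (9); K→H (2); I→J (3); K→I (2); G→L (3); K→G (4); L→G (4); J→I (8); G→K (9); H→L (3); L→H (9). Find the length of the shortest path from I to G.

12

Paths from I to G:
I - J - K - G: 3 + 7 + 4 = 14
I - J - K - H - L - G: 3 + 7 + 2 + 3 + 4 = 19
I - K - H - L - G: 8 + 2 + 3 + 4 = 17
I - J - G: 3 + 9 = 12
I - K - G: 8 + 4 = 12
Best route has total 12.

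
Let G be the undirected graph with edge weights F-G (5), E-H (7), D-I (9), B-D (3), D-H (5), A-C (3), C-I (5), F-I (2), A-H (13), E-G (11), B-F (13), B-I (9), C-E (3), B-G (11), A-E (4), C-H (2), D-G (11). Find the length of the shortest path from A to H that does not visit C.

Some routes from A to H avoiding C:
A - E - G - D - H: 4 + 11 + 11 + 5 = 31
A - H: 13
A - E - H: 4 + 7 = 11
A - E - G - F - I - D - H: 4 + 11 + 5 + 2 + 9 + 5 = 36
A - E - G - B - D - H: 4 + 11 + 11 + 3 + 5 = 34
The minimum is 11.

11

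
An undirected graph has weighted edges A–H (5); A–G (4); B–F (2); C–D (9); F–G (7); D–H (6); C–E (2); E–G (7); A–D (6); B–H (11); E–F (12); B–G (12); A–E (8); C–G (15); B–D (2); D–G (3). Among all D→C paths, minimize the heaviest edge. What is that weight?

Checking several routes:
D - H - A - G - E - C: max(6, 5, 4, 7, 2) = 7
D - B - F - G - E - C: max(2, 2, 7, 7, 2) = 7
D - A - G - E - C: max(6, 4, 7, 2) = 7
D - G - E - C: max(3, 7, 2) = 7
Smallest bottleneck: 7.

7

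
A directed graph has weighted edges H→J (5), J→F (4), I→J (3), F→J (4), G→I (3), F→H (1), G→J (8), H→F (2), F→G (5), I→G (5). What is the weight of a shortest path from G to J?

Routes from G to J:
G-J: 8
G-I-J: 3 + 3 = 6
Best route has total 6.

6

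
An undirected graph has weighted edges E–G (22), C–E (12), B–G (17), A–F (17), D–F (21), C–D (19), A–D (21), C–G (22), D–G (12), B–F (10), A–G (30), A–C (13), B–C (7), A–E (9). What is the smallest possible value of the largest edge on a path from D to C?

Comparing a few candidate routes:
D-G-B-C: max(12, 17, 7) = 17
D-G-B-F-A-E-C: max(12, 17, 10, 17, 9, 12) = 17
D-G-B-F-A-C: max(12, 17, 10, 17, 13) = 17
Best route has worst link 17.

17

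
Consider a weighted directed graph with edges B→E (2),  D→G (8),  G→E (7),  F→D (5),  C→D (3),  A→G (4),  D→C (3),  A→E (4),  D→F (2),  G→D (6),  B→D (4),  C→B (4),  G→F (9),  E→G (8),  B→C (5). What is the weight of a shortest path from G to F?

Paths from G to F:
G → D → F: 6 + 2 = 8
G → F: 9
Shortest: 8.

8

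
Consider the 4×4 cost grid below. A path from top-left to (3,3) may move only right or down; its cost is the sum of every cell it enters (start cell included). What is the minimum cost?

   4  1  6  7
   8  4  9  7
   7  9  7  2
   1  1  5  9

One optimal route is r0c0 → r0c1 → r1c1 → r2c1 → r3c1 → r3c2 → r3c3.
Its cost is 4 + 1 + 4 + 9 + 1 + 5 + 9 = 33.
(Top row then right column would cost 36.)

33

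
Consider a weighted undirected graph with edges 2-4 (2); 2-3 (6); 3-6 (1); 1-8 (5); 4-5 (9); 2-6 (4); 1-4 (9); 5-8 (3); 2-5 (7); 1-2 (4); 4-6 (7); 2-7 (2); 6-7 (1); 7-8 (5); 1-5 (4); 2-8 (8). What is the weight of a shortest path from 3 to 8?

Comparing a few candidate routes:
3 → 6 → 2 → 7 → 8: 1 + 4 + 2 + 5 = 12
3 → 6 → 7 → 2 → 8: 1 + 1 + 2 + 8 = 12
3 → 6 → 7 → 8: 1 + 1 + 5 = 7
Best route has total 7.

7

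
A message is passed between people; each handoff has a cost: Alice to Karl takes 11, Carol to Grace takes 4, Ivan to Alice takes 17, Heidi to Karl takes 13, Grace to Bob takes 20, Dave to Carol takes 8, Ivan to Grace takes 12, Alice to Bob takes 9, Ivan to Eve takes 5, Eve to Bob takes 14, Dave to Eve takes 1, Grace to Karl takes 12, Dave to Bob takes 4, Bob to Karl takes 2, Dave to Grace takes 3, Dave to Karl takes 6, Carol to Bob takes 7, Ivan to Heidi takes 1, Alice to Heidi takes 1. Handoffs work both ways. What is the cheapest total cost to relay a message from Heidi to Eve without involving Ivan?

15

Some routes from Heidi to Eve avoiding Ivan:
Heidi -> Alice -> Bob -> Dave -> Eve: 1 + 9 + 4 + 1 = 15
Heidi -> Alice -> Karl -> Bob -> Dave -> Eve: 1 + 11 + 2 + 4 + 1 = 19
Heidi -> Alice -> Karl -> Dave -> Eve: 1 + 11 + 6 + 1 = 19
Heidi -> Alice -> Bob -> Karl -> Dave -> Eve: 1 + 9 + 2 + 6 + 1 = 19
Heidi -> Karl -> Dave -> Eve: 13 + 6 + 1 = 20
Heidi -> Karl -> Bob -> Dave -> Eve: 13 + 2 + 4 + 1 = 20
Shortest: 15.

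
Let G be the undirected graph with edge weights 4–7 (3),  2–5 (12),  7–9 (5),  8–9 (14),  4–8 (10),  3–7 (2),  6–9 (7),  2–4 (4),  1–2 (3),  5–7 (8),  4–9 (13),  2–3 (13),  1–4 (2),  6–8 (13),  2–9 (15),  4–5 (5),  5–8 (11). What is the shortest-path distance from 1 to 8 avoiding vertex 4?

Comparing a few candidate routes:
1→2→9→8: 3 + 15 + 14 = 32
1→2→3→7→5→8: 3 + 13 + 2 + 8 + 11 = 37
1→2→3→7→9→8: 3 + 13 + 2 + 5 + 14 = 37
1→2→5→8: 3 + 12 + 11 = 26
1→2→9→6→8: 3 + 15 + 7 + 13 = 38
The minimum is 26.

26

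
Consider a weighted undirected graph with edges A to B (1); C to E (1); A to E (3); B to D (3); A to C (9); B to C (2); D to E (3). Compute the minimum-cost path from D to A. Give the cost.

Candidate routes:
D -> B -> C -> E -> A: 3 + 2 + 1 + 3 = 9
D -> E -> C -> B -> A: 3 + 1 + 2 + 1 = 7
D -> E -> C -> A: 3 + 1 + 9 = 13
D -> B -> C -> A: 3 + 2 + 9 = 14
D -> B -> A: 3 + 1 = 4
D -> E -> A: 3 + 3 = 6
The minimum is 4.

4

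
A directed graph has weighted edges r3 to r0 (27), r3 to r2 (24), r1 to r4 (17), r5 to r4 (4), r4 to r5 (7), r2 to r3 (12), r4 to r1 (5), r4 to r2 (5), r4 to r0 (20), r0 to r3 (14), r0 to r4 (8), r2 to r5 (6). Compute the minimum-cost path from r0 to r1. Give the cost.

13

Candidate routes:
r0→r4→r1: 8 + 5 = 13
r0→r3→r2→r5→r4→r1: 14 + 24 + 6 + 4 + 5 = 53
Best route has total 13.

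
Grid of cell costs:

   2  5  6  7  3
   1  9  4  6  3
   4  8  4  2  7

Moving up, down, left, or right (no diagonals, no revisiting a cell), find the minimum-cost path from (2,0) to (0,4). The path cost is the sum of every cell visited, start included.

28

Path [2,0] → [1,0] → [0,0] → [0,1] → [0,2] → [0,3] → [0,4]: 4 + 1 + 2 + 5 + 6 + 7 + 3 = 28.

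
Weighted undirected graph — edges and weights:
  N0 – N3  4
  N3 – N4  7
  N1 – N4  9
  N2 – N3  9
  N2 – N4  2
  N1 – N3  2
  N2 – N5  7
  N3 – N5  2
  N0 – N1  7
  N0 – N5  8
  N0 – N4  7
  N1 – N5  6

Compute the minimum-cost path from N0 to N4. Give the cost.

7

Checking several routes:
N0→N3→N2→N4: 4 + 9 + 2 = 15
N0→N3→N4: 4 + 7 = 11
N0→N4: 7
Shortest: 7.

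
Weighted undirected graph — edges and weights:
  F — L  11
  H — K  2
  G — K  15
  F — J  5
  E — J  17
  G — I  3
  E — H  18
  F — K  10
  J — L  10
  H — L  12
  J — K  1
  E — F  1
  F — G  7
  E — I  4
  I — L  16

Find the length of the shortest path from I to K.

11

Checking several routes:
I-E-F-J-K: 4 + 1 + 5 + 1 = 11
I-G-F-J-K: 3 + 7 + 5 + 1 = 16
I-G-F-K: 3 + 7 + 10 = 20
I-E-F-K: 4 + 1 + 10 = 15
I-G-K: 3 + 15 = 18
Best route has total 11.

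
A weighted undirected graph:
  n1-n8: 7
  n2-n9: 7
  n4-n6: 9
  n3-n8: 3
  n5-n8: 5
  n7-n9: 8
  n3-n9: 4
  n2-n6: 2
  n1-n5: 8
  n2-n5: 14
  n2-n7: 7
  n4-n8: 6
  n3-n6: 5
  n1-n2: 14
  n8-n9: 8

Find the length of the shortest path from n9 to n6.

9

Checking several routes:
n9 - n2 - n6: 7 + 2 = 9
n9 - n8 - n3 - n6: 8 + 3 + 5 = 16
n9 - n3 - n6: 4 + 5 = 9
n9 - n7 - n2 - n6: 8 + 7 + 2 = 17
Best route has total 9.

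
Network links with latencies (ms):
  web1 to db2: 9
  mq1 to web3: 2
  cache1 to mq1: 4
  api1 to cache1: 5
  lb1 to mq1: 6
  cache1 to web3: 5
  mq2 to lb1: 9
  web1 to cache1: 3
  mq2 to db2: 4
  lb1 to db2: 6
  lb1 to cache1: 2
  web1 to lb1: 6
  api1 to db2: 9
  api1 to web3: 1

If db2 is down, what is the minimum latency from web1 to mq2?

Candidate routes:
web1 -> cache1 -> mq1 -> lb1 -> mq2: 3 + 4 + 6 + 9 = 22
web1 -> cache1 -> web3 -> mq1 -> lb1 -> mq2: 3 + 5 + 2 + 6 + 9 = 25
web1 -> lb1 -> mq2: 6 + 9 = 15
web1 -> cache1 -> api1 -> web3 -> mq1 -> lb1 -> mq2: 3 + 5 + 1 + 2 + 6 + 9 = 26
web1 -> cache1 -> lb1 -> mq2: 3 + 2 + 9 = 14
The minimum is 14 ms.

14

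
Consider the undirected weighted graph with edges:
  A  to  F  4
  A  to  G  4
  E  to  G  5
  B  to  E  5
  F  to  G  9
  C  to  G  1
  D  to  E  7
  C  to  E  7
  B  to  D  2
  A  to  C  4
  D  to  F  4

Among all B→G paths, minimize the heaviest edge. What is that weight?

4

Some routes from B to G:
B - D - F - A - C - G: max(2, 4, 4, 4, 1) = 4
B - E - G: max(5, 5) = 5
B - D - F - A - G: max(2, 4, 4, 4) = 4
Smallest bottleneck: 4.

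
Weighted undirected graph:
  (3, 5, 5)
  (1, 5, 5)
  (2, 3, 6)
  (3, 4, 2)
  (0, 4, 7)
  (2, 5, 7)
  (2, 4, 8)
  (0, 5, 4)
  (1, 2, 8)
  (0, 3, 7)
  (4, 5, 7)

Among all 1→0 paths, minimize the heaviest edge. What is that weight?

Some routes from 1 to 0:
1-5-2-3-4-0: max(5, 7, 6, 2, 7) = 7
1-5-0: max(5, 4) = 5
1-5-3-4-0: max(5, 5, 2, 7) = 7
1-5-2-3-0: max(5, 7, 6, 7) = 7
1-5-3-0: max(5, 5, 7) = 7
The minimum achievable maximum is 5.

5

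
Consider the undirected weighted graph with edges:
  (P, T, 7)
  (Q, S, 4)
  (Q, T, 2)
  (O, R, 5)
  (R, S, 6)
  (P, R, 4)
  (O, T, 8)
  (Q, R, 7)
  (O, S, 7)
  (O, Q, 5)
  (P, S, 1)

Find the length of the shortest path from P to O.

Checking several routes:
P→S→Q→O: 1 + 4 + 5 = 10
P→S→R→O: 1 + 6 + 5 = 12
P→T→Q→O: 7 + 2 + 5 = 14
P→S→O: 1 + 7 = 8
P→R→O: 4 + 5 = 9
Best route has total 8.

8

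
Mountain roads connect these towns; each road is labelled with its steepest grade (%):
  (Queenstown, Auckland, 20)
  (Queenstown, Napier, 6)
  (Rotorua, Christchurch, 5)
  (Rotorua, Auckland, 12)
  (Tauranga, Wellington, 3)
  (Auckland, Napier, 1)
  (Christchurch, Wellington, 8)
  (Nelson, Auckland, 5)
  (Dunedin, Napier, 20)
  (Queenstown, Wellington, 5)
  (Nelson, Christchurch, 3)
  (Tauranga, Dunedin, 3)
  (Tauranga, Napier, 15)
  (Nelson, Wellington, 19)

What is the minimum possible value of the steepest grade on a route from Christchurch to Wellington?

Comparing a few candidate routes:
Christchurch -> Wellington: max(8) = 8
Christchurch -> Nelson -> Wellington: max(3, 19) = 19
Christchurch -> Rotorua -> Auckland -> Napier -> Queenstown -> Wellington: max(5, 12, 1, 6, 5) = 12
Christchurch -> Rotorua -> Auckland -> Napier -> Tauranga -> Wellington: max(5, 12, 1, 15, 3) = 15
Christchurch -> Nelson -> Auckland -> Napier -> Queenstown -> Wellington: max(3, 5, 1, 6, 5) = 6
Christchurch -> Nelson -> Auckland -> Napier -> Tauranga -> Wellington: max(3, 5, 1, 15, 3) = 15
Smallest bottleneck: 6%.

6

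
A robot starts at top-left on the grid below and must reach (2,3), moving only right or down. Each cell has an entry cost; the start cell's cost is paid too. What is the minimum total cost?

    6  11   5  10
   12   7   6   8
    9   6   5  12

45

Path r0c0→r0c1→r0c2→r1c2→r2c2→r2c3: 6 + 11 + 5 + 6 + 5 + 12 = 45.
(Top row then right column would cost 52.)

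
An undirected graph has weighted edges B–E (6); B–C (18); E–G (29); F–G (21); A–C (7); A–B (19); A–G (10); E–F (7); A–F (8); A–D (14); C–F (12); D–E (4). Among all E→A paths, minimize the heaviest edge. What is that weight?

Checking several routes:
E - F - A: max(7, 8) = 8
E - F - C - A: max(7, 12, 7) = 12
E - B - C - F - A: max(6, 18, 12, 8) = 18
E - B - C - A: max(6, 18, 7) = 18
E - D - A: max(4, 14) = 14
Smallest bottleneck: 8.

8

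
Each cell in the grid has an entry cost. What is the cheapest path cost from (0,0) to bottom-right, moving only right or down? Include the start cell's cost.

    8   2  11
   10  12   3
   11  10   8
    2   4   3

35

Path [0,0] -> [0,1] -> [0,2] -> [1,2] -> [2,2] -> [3,2]: 8 + 2 + 11 + 3 + 8 + 3 = 35.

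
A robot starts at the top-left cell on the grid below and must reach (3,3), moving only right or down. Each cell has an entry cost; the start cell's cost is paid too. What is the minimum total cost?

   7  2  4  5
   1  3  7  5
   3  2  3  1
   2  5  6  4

21

Take r0c0 → r1c0 → r1c1 → r2c1 → r2c2 → r2c3 → r3c3 for a total of 7 + 1 + 3 + 2 + 3 + 1 + 4 = 21.
(Top row then right column would cost 28.)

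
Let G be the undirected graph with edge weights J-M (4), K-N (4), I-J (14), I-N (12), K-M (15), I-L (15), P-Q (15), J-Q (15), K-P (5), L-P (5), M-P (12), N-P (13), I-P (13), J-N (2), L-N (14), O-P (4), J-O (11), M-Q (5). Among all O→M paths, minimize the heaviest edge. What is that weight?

Comparing a few candidate routes:
O -> P -> M: max(4, 12) = 12
O -> J -> M: max(11, 4) = 11
O -> P -> N -> J -> M: max(4, 13, 2, 4) = 13
O -> J -> N -> K -> P -> M: max(11, 2, 4, 5, 12) = 12
O -> P -> I -> N -> J -> M: max(4, 13, 12, 2, 4) = 13
O -> P -> K -> N -> J -> M: max(4, 5, 4, 2, 4) = 5
The minimum achievable maximum is 5.

5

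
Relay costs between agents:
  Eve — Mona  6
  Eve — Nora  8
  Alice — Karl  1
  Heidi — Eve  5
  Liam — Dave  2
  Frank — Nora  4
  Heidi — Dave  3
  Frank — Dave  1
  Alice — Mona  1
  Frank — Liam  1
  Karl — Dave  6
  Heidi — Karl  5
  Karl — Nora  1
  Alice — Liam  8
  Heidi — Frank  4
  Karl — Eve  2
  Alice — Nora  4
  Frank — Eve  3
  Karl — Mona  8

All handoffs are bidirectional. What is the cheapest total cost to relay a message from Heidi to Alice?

Some routes from Heidi to Alice:
Heidi→Karl→Nora→Alice: 5 + 1 + 4 = 10
Heidi→Dave→Frank→Nora→Karl→Alice: 3 + 1 + 4 + 1 + 1 = 10
Heidi→Karl→Alice: 5 + 1 = 6
Heidi→Eve→Karl→Alice: 5 + 2 + 1 = 8
Heidi→Dave→Frank→Eve→Karl→Alice: 3 + 1 + 3 + 2 + 1 = 10
Heidi→Dave→Karl→Alice: 3 + 6 + 1 = 10
Best route has total 6.

6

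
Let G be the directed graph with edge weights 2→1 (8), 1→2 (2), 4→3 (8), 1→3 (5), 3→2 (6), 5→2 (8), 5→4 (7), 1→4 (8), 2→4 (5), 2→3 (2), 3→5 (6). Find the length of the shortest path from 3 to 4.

11

Comparing a few candidate routes:
3 → 5 → 4: 6 + 7 = 13
3 → 2 → 4: 6 + 5 = 11
3 → 5 → 2 → 4: 6 + 8 + 5 = 19
Shortest: 11.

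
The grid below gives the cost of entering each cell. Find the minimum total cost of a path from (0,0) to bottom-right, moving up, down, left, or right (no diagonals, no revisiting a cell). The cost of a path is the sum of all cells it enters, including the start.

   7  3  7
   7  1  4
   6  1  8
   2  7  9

Take r0c0 -> r0c1 -> r1c1 -> r2c1 -> r3c1 -> r3c2 for a total of 7 + 3 + 1 + 1 + 7 + 9 = 28.

28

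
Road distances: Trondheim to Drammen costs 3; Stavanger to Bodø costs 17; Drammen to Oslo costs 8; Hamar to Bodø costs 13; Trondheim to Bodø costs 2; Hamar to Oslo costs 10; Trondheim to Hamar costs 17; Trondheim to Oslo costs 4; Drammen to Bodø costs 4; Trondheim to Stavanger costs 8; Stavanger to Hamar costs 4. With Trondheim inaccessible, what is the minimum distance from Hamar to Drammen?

Candidate routes:
Hamar - Bodø - Drammen: 13 + 4 = 17
Hamar - Oslo - Drammen: 10 + 8 = 18
Hamar - Stavanger - Bodø - Drammen: 4 + 17 + 4 = 25
Shortest: 17.

17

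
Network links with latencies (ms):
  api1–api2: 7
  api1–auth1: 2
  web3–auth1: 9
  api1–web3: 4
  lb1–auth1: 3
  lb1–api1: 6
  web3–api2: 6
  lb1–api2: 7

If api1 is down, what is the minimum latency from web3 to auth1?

9

Paths from web3 to auth1 avoiding api1:
web3→auth1: 9
web3→api2→lb1→auth1: 6 + 7 + 3 = 16
Shortest: 9 ms.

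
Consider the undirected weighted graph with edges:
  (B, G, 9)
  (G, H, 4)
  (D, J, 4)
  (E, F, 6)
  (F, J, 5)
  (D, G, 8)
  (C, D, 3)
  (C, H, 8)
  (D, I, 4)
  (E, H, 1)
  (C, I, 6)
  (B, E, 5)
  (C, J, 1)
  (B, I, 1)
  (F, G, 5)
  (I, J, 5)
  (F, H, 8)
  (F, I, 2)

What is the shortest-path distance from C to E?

9

Some routes from C to E:
C → D → I → B → E: 3 + 4 + 1 + 5 = 13
C → J → F → E: 1 + 5 + 6 = 12
C → J → I → B → E: 1 + 5 + 1 + 5 = 12
C → H → E: 8 + 1 = 9
C → I → B → E: 6 + 1 + 5 = 12
Shortest: 9.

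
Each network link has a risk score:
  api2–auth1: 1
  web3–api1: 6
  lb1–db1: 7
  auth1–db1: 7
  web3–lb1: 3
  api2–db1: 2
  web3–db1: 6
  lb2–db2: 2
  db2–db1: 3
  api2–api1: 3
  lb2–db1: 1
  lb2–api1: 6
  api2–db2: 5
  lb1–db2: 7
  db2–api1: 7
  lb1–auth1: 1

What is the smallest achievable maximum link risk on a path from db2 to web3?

3

Some routes from db2 to web3:
db2→db1→lb2→api1→web3: max(3, 1, 6, 6) = 6
db2→lb2→db1→api2→auth1→lb1→web3: max(2, 1, 2, 1, 1, 3) = 3
db2→api2→auth1→lb1→web3: max(5, 1, 1, 3) = 5
db2→db1→api2→auth1→lb1→web3: max(3, 2, 1, 1, 3) = 3
The minimum achievable maximum is 3.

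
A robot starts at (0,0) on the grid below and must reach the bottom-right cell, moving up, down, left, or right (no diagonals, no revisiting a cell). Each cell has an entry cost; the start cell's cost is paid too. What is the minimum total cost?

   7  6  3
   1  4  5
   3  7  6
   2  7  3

23

Best path: [0,0] [1,0] [2,0] [3,0] [3,1] [3,2]
Cost: 7 + 1 + 3 + 2 + 7 + 3 = 23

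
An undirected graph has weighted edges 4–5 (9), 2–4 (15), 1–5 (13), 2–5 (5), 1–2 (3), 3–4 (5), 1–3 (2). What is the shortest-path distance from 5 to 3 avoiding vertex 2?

Paths from 5 to 3 avoiding 2:
5 -> 1 -> 3: 13 + 2 = 15
5 -> 4 -> 3: 9 + 5 = 14
Best route has total 14.

14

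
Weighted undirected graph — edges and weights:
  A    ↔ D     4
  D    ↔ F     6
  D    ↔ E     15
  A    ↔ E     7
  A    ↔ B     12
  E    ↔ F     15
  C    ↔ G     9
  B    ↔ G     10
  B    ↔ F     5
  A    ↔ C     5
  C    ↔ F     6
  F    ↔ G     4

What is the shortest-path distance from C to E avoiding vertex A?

Comparing a few candidate routes:
C → G → F → E: 9 + 4 + 15 = 28
C → F → E: 6 + 15 = 21
C → G → F → D → E: 9 + 4 + 6 + 15 = 34
C → F → D → E: 6 + 6 + 15 = 27
The minimum is 21.

21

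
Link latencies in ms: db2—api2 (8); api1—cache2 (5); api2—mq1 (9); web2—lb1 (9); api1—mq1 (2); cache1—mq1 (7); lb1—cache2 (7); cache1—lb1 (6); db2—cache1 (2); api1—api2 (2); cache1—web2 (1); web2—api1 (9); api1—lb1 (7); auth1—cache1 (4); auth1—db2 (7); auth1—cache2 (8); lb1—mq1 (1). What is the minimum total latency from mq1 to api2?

Comparing a few candidate routes:
mq1 -> lb1 -> api1 -> api2: 1 + 7 + 2 = 10
mq1 -> api1 -> api2: 2 + 2 = 4
mq1 -> api2: 9
mq1 -> lb1 -> cache2 -> api1 -> api2: 1 + 7 + 5 + 2 = 15
Best route has total 4 ms.

4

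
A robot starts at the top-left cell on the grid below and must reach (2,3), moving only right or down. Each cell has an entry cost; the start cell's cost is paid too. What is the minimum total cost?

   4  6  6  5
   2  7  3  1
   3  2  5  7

23

Cheapest: [0,0] → [1,0] → [2,0] → [2,1] → [2,2] → [2,3]
  4 + 2 + 3 + 2 + 5 + 7 = 23
For comparison, the top-then-right route costs 29.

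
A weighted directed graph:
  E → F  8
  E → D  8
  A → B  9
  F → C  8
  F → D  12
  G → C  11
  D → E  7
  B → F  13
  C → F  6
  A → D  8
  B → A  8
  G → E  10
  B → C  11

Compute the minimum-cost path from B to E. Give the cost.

Paths from B to E:
B -> F -> D -> E: 13 + 12 + 7 = 32
B -> C -> F -> D -> E: 11 + 6 + 12 + 7 = 36
B -> A -> D -> E: 8 + 8 + 7 = 23
Best route has total 23.

23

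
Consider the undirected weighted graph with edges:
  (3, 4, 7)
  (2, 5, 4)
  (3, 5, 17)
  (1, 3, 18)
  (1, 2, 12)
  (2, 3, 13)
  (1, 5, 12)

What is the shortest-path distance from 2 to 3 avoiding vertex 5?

13

Paths from 2 to 3 avoiding 5:
2 - 1 - 3: 12 + 18 = 30
2 - 3: 13
Shortest: 13.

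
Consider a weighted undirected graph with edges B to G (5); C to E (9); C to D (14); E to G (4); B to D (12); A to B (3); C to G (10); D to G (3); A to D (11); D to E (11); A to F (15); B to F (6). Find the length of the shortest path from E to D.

7

Comparing a few candidate routes:
E - G - D: 4 + 3 = 7
E - G - B - D: 4 + 5 + 12 = 21
E - D: 11
E - G - B - A - D: 4 + 5 + 3 + 11 = 23
E - C - G - D: 9 + 10 + 3 = 22
The minimum is 7.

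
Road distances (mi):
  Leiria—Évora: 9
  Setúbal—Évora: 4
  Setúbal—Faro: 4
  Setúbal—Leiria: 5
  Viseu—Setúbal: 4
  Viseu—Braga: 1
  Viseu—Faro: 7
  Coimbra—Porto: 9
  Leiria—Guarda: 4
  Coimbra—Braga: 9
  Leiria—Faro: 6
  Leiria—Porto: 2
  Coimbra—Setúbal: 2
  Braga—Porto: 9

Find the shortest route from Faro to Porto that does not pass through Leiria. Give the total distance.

A few of the Faro→Porto routes:
Faro - Viseu - Braga - Porto: 7 + 1 + 9 = 17
Faro - Setúbal - Viseu - Braga - Porto: 4 + 4 + 1 + 9 = 18
Faro - Setúbal - Coimbra - Porto: 4 + 2 + 9 = 15
The minimum is 15 mi.

15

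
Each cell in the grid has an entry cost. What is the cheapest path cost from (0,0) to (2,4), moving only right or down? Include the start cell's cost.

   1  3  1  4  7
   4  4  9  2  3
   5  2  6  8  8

22

Best path: [0,0] → [0,1] → [0,2] → [0,3] → [1,3] → [1,4] → [2,4]
Cost: 1 + 3 + 1 + 4 + 2 + 3 + 8 = 22
(Top row then right column would cost 27.)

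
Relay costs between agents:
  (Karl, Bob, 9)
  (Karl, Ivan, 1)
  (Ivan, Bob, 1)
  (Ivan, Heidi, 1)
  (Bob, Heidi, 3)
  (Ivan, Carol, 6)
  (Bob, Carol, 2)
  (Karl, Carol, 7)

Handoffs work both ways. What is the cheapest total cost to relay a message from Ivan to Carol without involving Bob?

6

Candidate routes:
Ivan-Carol: 6
Ivan-Karl-Carol: 1 + 7 = 8
Shortest: 6.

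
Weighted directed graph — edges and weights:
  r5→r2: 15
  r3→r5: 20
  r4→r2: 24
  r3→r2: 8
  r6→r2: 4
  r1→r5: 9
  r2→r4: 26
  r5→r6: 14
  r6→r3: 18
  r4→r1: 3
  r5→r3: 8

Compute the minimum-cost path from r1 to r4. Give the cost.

50

Candidate routes:
r1→r5→r6→r2→r4: 9 + 14 + 4 + 26 = 53
r1→r5→r2→r4: 9 + 15 + 26 = 50
r1→r5→r3→r2→r4: 9 + 8 + 8 + 26 = 51
r1→r5→r6→r3→r2→r4: 9 + 14 + 18 + 8 + 26 = 75
Shortest: 50.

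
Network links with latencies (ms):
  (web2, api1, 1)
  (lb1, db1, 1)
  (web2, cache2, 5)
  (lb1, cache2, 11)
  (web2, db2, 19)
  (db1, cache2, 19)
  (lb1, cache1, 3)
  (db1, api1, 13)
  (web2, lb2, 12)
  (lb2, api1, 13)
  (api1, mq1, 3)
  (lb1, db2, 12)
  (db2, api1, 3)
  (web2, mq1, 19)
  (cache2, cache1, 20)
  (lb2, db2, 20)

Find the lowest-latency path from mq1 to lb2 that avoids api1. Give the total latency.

Paths from mq1 to lb2 avoiding api1:
mq1 → web2 → cache2 → cache1 → lb1 → db2 → lb2: 19 + 5 + 20 + 3 + 12 + 20 = 79
mq1 → web2 → cache2 → lb1 → db2 → lb2: 19 + 5 + 11 + 12 + 20 = 67
mq1 → web2 → cache2 → db1 → lb1 → db2 → lb2: 19 + 5 + 19 + 1 + 12 + 20 = 76
mq1 → web2 → db2 → lb2: 19 + 19 + 20 = 58
mq1 → web2 → lb2: 19 + 12 = 31
Shortest: 31 ms.

31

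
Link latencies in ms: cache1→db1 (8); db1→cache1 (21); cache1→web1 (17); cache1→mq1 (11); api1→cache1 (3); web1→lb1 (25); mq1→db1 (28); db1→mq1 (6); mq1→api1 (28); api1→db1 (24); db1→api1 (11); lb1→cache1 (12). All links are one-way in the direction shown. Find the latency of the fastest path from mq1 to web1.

48

Comparing a few candidate routes:
mq1 - db1 - cache1 - web1: 28 + 21 + 17 = 66
mq1 - db1 - api1 - cache1 - web1: 28 + 11 + 3 + 17 = 59
mq1 - api1 - cache1 - web1: 28 + 3 + 17 = 48
Shortest: 48 ms.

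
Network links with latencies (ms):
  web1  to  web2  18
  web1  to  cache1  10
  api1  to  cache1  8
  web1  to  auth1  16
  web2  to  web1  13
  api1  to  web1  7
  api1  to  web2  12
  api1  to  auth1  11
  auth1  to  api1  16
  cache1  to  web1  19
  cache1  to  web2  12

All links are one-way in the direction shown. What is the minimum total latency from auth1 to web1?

Candidate routes:
auth1 -> api1 -> web2 -> web1: 16 + 12 + 13 = 41
auth1 -> api1 -> cache1 -> web1: 16 + 8 + 19 = 43
auth1 -> api1 -> web1: 16 + 7 = 23
auth1 -> api1 -> cache1 -> web2 -> web1: 16 + 8 + 12 + 13 = 49
The minimum is 23 ms.

23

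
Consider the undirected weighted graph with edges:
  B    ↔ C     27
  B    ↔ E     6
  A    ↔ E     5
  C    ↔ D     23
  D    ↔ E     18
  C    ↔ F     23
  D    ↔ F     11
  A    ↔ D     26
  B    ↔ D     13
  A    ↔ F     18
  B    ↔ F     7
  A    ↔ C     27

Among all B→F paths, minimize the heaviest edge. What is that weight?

A few of the B→F routes:
B→F: max(7) = 7
B→E→D→F: max(6, 18, 11) = 18
B→E→A→F: max(6, 5, 18) = 18
B→E→D→C→F: max(6, 18, 23, 23) = 23
B→D→E→A→F: max(13, 18, 5, 18) = 18
B→D→F: max(13, 11) = 13
Smallest bottleneck: 7.

7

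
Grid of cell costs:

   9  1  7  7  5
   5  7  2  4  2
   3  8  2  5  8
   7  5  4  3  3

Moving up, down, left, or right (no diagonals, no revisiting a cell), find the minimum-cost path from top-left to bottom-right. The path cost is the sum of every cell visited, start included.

31

Cheapest: [0,0] [0,1] [0,2] [1,2] [2,2] [3,2] [3,3] [3,4]
  9 + 1 + 7 + 2 + 2 + 4 + 3 + 3 = 31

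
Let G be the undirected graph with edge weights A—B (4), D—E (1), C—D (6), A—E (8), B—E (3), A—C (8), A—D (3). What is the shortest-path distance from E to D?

Checking several routes:
E -> D: 1
E -> B -> A -> D: 3 + 4 + 3 = 10
E -> A -> D: 8 + 3 = 11
E -> B -> A -> C -> D: 3 + 4 + 8 + 6 = 21
Best route has total 1.

1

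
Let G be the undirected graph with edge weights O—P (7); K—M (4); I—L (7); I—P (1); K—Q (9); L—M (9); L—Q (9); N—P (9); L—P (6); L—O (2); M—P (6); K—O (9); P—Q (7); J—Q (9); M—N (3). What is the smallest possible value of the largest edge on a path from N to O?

6

Checking several routes:
N→M→P→I→L→O: max(3, 6, 1, 7, 2) = 7
N→M→P→L→Q→K→O: max(3, 6, 6, 9, 9, 9) = 9
N→M→P→I→L→Q→K→O: max(3, 6, 1, 7, 9, 9, 9) = 9
N→M→P→O: max(3, 6, 7) = 7
N→M→P→L→O: max(3, 6, 6, 2) = 6
The minimum achievable maximum is 6.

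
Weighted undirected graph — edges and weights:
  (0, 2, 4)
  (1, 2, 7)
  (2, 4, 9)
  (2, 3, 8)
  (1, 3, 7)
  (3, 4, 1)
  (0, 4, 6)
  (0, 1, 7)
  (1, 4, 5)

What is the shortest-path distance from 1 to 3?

6

A few of the 1→3 routes:
1→2→0→4→3: 7 + 4 + 6 + 1 = 18
1→3: 7
1→2→4→3: 7 + 9 + 1 = 17
1→4→3: 5 + 1 = 6
1→0→4→3: 7 + 6 + 1 = 14
1→2→3: 7 + 8 = 15
The minimum is 6.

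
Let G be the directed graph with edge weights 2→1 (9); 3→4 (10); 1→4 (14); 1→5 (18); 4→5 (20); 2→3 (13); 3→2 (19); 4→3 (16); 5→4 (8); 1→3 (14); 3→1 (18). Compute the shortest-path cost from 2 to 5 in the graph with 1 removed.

Candidate routes:
2 - 3 - 4 - 5: 13 + 10 + 20 = 43
The minimum is 43.

43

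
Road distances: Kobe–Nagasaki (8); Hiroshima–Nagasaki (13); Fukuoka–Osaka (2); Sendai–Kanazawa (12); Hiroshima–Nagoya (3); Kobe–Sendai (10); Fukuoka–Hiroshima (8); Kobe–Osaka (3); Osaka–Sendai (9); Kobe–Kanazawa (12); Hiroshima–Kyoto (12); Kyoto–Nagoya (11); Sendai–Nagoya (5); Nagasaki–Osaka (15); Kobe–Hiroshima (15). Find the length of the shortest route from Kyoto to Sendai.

16

Comparing a few candidate routes:
Kyoto-Hiroshima-Nagoya-Sendai: 12 + 3 + 5 = 20
Kyoto-Nagoya-Sendai: 11 + 5 = 16
Kyoto-Nagoya-Hiroshima-Fukuoka-Osaka-Sendai: 11 + 3 + 8 + 2 + 9 = 33
Kyoto-Hiroshima-Fukuoka-Osaka-Sendai: 12 + 8 + 2 + 9 = 31
Best route has total 16.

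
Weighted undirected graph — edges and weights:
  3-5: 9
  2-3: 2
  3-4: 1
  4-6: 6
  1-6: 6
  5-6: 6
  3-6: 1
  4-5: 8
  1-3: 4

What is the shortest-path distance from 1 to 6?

5

Comparing a few candidate routes:
1 → 3 → 6: 4 + 1 = 5
1 → 3 → 5 → 6: 4 + 9 + 6 = 19
1 → 3 → 4 → 6: 4 + 1 + 6 = 11
1 → 6: 6
Best route has total 5.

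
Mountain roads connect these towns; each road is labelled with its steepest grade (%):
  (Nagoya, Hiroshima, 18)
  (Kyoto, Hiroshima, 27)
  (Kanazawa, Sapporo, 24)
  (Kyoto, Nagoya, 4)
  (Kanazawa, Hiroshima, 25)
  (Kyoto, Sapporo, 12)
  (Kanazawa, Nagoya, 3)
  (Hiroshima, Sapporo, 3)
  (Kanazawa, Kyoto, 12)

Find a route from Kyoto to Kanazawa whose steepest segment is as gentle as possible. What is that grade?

4

Comparing a few candidate routes:
Kyoto - Sapporo - Hiroshima - Nagoya - Kanazawa: max(12, 3, 18, 3) = 18
Kyoto - Kanazawa: max(12) = 12
Kyoto - Nagoya - Kanazawa: max(4, 3) = 4
Smallest bottleneck: 4%.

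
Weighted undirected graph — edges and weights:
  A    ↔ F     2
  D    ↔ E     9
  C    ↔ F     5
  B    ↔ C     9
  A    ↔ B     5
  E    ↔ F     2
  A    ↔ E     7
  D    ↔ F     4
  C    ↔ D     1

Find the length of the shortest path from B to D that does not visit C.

11

Candidate routes:
B→A→E→F→D: 5 + 7 + 2 + 4 = 18
B→A→E→D: 5 + 7 + 9 = 21
B→A→F→D: 5 + 2 + 4 = 11
B→A→F→E→D: 5 + 2 + 2 + 9 = 18
Best route has total 11.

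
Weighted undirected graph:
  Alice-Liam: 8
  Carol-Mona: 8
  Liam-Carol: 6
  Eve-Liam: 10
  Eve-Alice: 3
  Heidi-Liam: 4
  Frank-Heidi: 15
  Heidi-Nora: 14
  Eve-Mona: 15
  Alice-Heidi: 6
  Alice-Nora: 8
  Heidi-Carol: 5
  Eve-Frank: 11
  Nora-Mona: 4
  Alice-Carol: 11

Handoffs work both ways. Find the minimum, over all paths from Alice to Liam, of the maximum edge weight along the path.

Some routes from Alice to Liam:
Alice → Liam: max(8) = 8
Alice → Heidi → Carol → Liam: max(6, 5, 6) = 6
Alice → Heidi → Liam: max(6, 4) = 6
Smallest bottleneck: 6.

6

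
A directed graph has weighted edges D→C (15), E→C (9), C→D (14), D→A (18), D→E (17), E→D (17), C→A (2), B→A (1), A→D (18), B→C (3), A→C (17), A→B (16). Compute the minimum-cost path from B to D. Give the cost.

Candidate routes:
B-A-C-D: 1 + 17 + 14 = 32
B-A-D: 1 + 18 = 19
B-C-D: 3 + 14 = 17
B-C-A-D: 3 + 2 + 18 = 23
Best route has total 17.

17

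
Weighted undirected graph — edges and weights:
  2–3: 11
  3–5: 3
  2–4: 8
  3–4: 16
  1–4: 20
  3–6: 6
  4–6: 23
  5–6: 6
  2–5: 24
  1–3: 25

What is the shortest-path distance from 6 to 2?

17

Checking several routes:
6 -> 3 -> 4 -> 2: 6 + 16 + 8 = 30
6 -> 5 -> 3 -> 2: 6 + 3 + 11 = 20
6 -> 4 -> 2: 23 + 8 = 31
6 -> 5 -> 2: 6 + 24 = 30
6 -> 3 -> 2: 6 + 11 = 17
Shortest: 17.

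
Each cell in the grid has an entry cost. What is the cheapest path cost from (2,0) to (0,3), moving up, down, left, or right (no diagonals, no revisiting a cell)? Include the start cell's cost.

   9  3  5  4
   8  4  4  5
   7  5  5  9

28

Best path: (2,0) → (2,1) → (1,1) → (0,1) → (0,2) → (0,3)
Cost: 7 + 5 + 4 + 3 + 5 + 4 = 28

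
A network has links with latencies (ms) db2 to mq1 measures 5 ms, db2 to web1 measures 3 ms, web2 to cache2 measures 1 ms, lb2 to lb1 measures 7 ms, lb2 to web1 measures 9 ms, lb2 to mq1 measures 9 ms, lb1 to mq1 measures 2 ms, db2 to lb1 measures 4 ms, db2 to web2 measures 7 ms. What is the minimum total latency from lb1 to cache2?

12

Checking several routes:
lb1 → lb2 → web1 → db2 → web2 → cache2: 7 + 9 + 3 + 7 + 1 = 27
lb1 → db2 → web2 → cache2: 4 + 7 + 1 = 12
lb1 → mq1 → db2 → web2 → cache2: 2 + 5 + 7 + 1 = 15
lb1 → lb2 → mq1 → db2 → web2 → cache2: 7 + 9 + 5 + 7 + 1 = 29
Best route has total 12 ms.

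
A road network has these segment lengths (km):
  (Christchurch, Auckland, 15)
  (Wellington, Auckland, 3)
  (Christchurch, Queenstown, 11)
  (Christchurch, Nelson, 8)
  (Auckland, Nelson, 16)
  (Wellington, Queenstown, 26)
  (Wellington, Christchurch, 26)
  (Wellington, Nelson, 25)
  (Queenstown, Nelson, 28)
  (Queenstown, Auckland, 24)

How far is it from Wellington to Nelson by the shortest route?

Comparing a few candidate routes:
Wellington -> Auckland -> Queenstown -> Christchurch -> Nelson: 3 + 24 + 11 + 8 = 46
Wellington -> Nelson: 25
Wellington -> Auckland -> Nelson: 3 + 16 = 19
Wellington -> Christchurch -> Nelson: 26 + 8 = 34
Wellington -> Queenstown -> Christchurch -> Nelson: 26 + 11 + 8 = 45
Wellington -> Auckland -> Christchurch -> Nelson: 3 + 15 + 8 = 26
Shortest: 19 km.

19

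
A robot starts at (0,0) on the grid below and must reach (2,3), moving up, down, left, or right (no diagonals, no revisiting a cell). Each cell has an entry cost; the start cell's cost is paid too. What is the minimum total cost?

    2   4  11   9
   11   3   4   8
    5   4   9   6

27

Take r0c0 -> r0c1 -> r1c1 -> r1c2 -> r1c3 -> r2c3 for a total of 2 + 4 + 3 + 4 + 8 + 6 = 27.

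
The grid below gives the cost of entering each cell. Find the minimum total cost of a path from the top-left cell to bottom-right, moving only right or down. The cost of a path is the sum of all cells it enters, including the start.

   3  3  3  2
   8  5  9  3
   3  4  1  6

Take r0c0 r0c1 r0c2 r0c3 r1c3 r2c3 for a total of 3 + 3 + 3 + 2 + 3 + 6 = 20.

20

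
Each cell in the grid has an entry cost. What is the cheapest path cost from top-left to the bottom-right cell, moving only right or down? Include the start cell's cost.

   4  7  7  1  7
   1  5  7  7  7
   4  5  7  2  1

24

One optimal route is r0c0 r1c0 r2c0 r2c1 r2c2 r2c3 r2c4.
Its cost is 4 + 1 + 4 + 5 + 7 + 2 + 1 = 24.
For comparison, the top-then-right route costs 34.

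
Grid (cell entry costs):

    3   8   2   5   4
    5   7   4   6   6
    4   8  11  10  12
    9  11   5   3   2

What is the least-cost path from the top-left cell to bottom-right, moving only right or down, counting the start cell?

One optimal route is (0,0)→(0,1)→(0,2)→(1,2)→(1,3)→(2,3)→(3,3)→(3,4).
Its cost is 3 + 8 + 2 + 4 + 6 + 10 + 3 + 2 = 38.
(Top row then right column would cost 42.)

38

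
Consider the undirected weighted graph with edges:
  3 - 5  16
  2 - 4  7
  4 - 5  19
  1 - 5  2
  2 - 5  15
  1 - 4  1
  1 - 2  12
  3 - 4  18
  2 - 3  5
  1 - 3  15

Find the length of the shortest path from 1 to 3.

Some routes from 1 to 3:
1→4→2→3: 1 + 7 + 5 = 13
1→3: 15
1→2→3: 12 + 5 = 17
1→5→3: 2 + 16 = 18
Shortest: 13.

13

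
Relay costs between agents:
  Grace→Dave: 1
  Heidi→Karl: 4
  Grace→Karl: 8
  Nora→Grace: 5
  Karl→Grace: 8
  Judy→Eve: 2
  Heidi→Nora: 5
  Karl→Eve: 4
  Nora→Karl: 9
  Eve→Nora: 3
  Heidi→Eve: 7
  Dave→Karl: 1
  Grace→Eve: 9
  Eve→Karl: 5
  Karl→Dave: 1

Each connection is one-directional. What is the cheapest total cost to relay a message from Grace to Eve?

6

Candidate routes:
Grace → Eve: 9
Grace → Dave → Karl → Eve: 1 + 1 + 4 = 6
Grace → Karl → Eve: 8 + 4 = 12
Best route has total 6.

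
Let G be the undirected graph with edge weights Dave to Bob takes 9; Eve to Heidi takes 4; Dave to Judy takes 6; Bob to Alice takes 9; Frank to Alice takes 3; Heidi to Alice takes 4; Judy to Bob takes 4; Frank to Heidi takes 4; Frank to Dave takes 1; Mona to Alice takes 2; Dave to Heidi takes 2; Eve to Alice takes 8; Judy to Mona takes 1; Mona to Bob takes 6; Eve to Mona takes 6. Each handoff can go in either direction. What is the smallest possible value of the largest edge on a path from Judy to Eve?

Comparing a few candidate routes:
Judy - Mona - Alice - Frank - Dave - Heidi - Eve: max(1, 2, 3, 1, 2, 4) = 4
Judy - Dave - Frank - Alice - Mona - Eve: max(6, 1, 3, 2, 6) = 6
Judy - Mona - Alice - Heidi - Eve: max(1, 2, 4, 4) = 4
Judy - Dave - Frank - Alice - Heidi - Eve: max(6, 1, 3, 4, 4) = 6
Judy - Mona - Alice - Frank - Heidi - Eve: max(1, 2, 3, 4, 4) = 4
Judy - Mona - Eve: max(1, 6) = 6
The minimum achievable maximum is 4.

4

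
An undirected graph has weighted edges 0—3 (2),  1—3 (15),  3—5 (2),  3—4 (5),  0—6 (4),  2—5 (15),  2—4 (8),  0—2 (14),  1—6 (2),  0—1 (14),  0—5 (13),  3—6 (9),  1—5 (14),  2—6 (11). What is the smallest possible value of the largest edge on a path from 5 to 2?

Comparing a few candidate routes:
5→3→6→2: max(2, 9, 11) = 11
5→0→3→4→2: max(13, 2, 5, 8) = 13
5→0→6→2: max(13, 4, 11) = 13
5→0→6→3→4→2: max(13, 4, 9, 5, 8) = 13
5→3→4→2: max(2, 5, 8) = 8
5→3→0→6→2: max(2, 2, 4, 11) = 11
Best route has worst link 8.

8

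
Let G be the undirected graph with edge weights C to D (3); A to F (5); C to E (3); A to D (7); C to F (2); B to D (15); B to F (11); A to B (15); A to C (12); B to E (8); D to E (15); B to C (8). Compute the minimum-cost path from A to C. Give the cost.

Comparing a few candidate routes:
A→B→C: 15 + 8 = 23
A→D→C: 7 + 3 = 10
A→F→C: 5 + 2 = 7
A→C: 12
The minimum is 7.

7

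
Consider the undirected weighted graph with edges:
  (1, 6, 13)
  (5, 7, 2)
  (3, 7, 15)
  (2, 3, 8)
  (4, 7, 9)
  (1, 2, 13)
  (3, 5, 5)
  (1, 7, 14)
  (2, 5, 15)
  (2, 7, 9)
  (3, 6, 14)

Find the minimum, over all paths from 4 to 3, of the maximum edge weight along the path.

9

A few of the 4→3 routes:
4 → 7 → 1 → 6 → 3: max(9, 14, 13, 14) = 14
4 → 7 → 1 → 2 → 3: max(9, 14, 13, 8) = 14
4 → 7 → 2 → 3: max(9, 9, 8) = 9
4 → 7 → 5 → 3: max(9, 2, 5) = 9
4 → 7 → 5 → 2 → 3: max(9, 2, 15, 8) = 15
4 → 7 → 2 → 1 → 6 → 3: max(9, 9, 13, 13, 14) = 14
Best route has worst link 9.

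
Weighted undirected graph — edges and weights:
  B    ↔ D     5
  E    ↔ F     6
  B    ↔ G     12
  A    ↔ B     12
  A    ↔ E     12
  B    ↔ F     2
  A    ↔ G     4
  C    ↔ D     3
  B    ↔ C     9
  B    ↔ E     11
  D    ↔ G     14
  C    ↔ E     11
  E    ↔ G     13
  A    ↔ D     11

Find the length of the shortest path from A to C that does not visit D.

A few of the A→C routes:
A→B→C: 12 + 9 = 21
A→E→C: 12 + 11 = 23
A→E→F→B→C: 12 + 6 + 2 + 9 = 29
A→B→F→E→C: 12 + 2 + 6 + 11 = 31
A→G→B→C: 4 + 12 + 9 = 25
A→G→E→C: 4 + 13 + 11 = 28
Shortest: 21.

21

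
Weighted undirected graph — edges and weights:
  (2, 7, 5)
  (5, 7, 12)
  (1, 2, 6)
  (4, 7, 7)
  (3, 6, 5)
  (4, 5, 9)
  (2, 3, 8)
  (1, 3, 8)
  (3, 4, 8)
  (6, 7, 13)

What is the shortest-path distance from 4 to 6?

13

Comparing a few candidate routes:
4→7→6: 7 + 13 = 20
4→5→7→6: 9 + 12 + 13 = 34
4→7→2→1→3→6: 7 + 5 + 6 + 8 + 5 = 31
4→3→2→7→6: 8 + 8 + 5 + 13 = 34
4→3→6: 8 + 5 = 13
4→7→2→3→6: 7 + 5 + 8 + 5 = 25
Best route has total 13.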